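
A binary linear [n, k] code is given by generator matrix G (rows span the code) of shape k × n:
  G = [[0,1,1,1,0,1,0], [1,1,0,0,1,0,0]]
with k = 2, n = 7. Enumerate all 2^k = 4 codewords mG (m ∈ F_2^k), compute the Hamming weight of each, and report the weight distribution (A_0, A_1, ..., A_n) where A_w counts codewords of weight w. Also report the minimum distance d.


Weight distribution: A_0 = 1, A_3 = 1, A_4 = 1, A_5 = 1. Minimum distance d = 3.

Enumerate all 2^2 = 4 messages m ∈ F_2^2.
For each, compute codeword c = mG in F_2^7, then tally its weight.
  m = 00 → c = 0000000, weight = 0.
  m = 10 → c = 0111010, weight = 4.
  m = 01 → c = 1100100, weight = 3.
  m = 11 → c = 1011110, weight = 5.
Tally weights:
  weight 0: 1 codewords.
  weight 3: 1 codewords.
  weight 4: 1 codewords.
  weight 5: 1 codewords.
Minimum distance d = smallest w > 0 with A_w > 0 = 3.
Sanity: Σ A_w = 4 = 2^2 = 4 ✓.


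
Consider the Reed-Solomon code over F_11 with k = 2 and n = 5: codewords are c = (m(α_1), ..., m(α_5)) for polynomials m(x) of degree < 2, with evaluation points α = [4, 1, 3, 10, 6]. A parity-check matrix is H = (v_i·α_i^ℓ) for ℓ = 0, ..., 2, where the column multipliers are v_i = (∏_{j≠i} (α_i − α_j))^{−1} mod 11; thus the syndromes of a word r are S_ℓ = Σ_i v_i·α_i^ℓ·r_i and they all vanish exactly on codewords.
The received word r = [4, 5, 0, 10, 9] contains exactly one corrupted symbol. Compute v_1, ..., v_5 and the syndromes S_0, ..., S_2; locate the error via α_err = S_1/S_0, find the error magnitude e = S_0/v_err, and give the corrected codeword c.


S = (4, 5, 9), error at position 1, error magnitude e = 1, c = [3, 5, 0, 10, 9].

Step 1: column multipliers v_i = (∏_{j≠i}(α_i − α_j))^{−1} mod 11.
  i = 1 (α = 4): (4−1)(4−3)(4−10)(4−6) = 3·1·(−6)·(−2) = 36 ≡ 3, so v_1 = 3^{−1} = 4 (mod 11).
  i = 2 (α = 1): (1−4)(1−3)(1−10)(1−6) = (−3)·(−2)·(−9)·(−5) = 270 ≡ 6, so v_2 = 6^{−1} = 2 (mod 11).
  i = 3 (α = 3): (3−4)(3−1)(3−10)(3−6) = (−1)·2·(−7)·(−3) = −42 ≡ 2, so v_3 = 2^{−1} = 6 (mod 11).
  i = 4 (α = 10): (10−4)(10−1)(10−3)(10−6) = 6·9·7·4 = 1512 ≡ 5, so v_4 = 5^{−1} = 9 (mod 11).
  i = 5 (α = 6): (6−4)(6−1)(6−3)(6−10) = 2·5·3·(−4) = −120 ≡ 1, so v_5 = 1^{−1} = 1 (mod 11).
  v = [4, 2, 6, 9, 1].
Step 2: syndromes of r = [4, 5, 0, 10, 9] (all sums mod 11).
  S_0 = Σ v_i r_i = 4·4 + 2·5 + 6·0 + 9·10 + 1·9 = 125 ≡ 4.
  S_1 = Σ v_i α_i r_i = 4·4·4 + 2·1·5 + 6·3·0 + 9·10·10 + 1·6·9 = 1028 ≡ 5.
  α_i^2 mod 11 = [5, 1, 9, 1, 3].
  S_2 = Σ v_i α_i^2 r_i = 4·5·4 + 2·1·5 + 6·9·0 + 9·1·10 + 1·3·9 = 207 ≡ 9.
  S = (4, 5, 9) ≠ 0, so r is not a codeword (an error is present).
Step 3: locate the error. For a single error e at position i, S_ℓ = v_i·e·α_i^ℓ, so α_err = S_1/S_0.
  S_0^{−1} = 4^{−1} = 3 (mod 11), so α_err = 5·3 = 15 ≡ 4 = α_1. Error position i = 1.
  Consistency check: S_2/S_1 = 9·9 = 81 ≡ 4 = α_err ✓ (single-error assumption holds).
Step 4: error magnitude e = S_0/v_1 = S_0·∏_{j≠1}(α_1 − α_j) = 4·3 = 12 ≡ 1 (mod 11).
Step 5: correct position 1: c_1 = r_1 − e = 4 − 1 ≡ 3 (mod 11). Hence c = [3, 5, 0, 10, 9].
  Check: interpolating c through the α_i gives m(x) = 2 + 3·x (degree < 2) with m(α_i) = c_i for every i, so c is indeed a codeword.


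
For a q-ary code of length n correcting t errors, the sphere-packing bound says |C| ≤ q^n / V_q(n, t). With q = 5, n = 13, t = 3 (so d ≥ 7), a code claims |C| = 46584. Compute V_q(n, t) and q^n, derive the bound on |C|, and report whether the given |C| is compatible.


V_q(n, t) = 19605, q^n = 1220703125, Hamming bound = 62264, |C| = 46584 ≤ bound (satisfied).

Step 1: Compute V_q(n, t) = Σ_{j=0}^3 C(n, j) (q−1)^j.
  j = 0: C(13,0)·(4)^0 = 1·1 = 1.
  j = 1: C(13,1)·(4)^1 = 13·4 = 52.
  j = 2: C(13,2)·(4)^2 = 78·16 = 1248.
  j = 3: C(13,3)·(4)^3 = 286·64 = 18304.
  V_q(n, t) = 1 + 52 + 1248 + 18304 = 19605.
Step 2: q^n = 5^13 = 1220703125.
Step 3: Hamming bound ⌊q^n / V_q(n,t)⌋ = ⌊1220703125/19605⌋ = 62264.
Step 4: Compare |C| = 46584 to 62264: satisfied.
The claimed |C| lies below the Hamming bound.


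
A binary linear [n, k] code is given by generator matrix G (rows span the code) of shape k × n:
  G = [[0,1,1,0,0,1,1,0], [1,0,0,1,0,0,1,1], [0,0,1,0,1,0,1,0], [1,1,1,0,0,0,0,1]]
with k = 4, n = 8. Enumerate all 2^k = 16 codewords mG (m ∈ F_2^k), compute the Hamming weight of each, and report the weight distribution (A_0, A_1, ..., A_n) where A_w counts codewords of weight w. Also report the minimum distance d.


Weight distribution: A_0 = 1, A_2 = 1, A_3 = 3, A_4 = 5, A_5 = 4, A_6 = 1, A_7 = 1. Minimum distance d = 2.

Enumerate all 2^4 = 16 messages m ∈ F_2^4.
For each, compute codeword c = mG in F_2^8, then tally its weight.
  m = 0000 → c = 00000000, weight = 0.
  m = 1000 → c = 01100110, weight = 4.
  m = 0100 → c = 10010011, weight = 4.
  m = 1100 → c = 11110101, weight = 6.
  m = 0010 → c = 00101010, weight = 3.
  m = 1010 → c = 01001100, weight = 3.
  m = 0110 → c = 10111001, weight = 5.
  m = 1110 → c = 11011111, weight = 7.
  m = 0001 → c = 11100001, weight = 4.
  m = 1001 → c = 10000111, weight = 4.
  m = 0101 → c = 01110010, weight = 4.
  m = 1101 → c = 00010100, weight = 2.
  m = 0011 → c = 11001011, weight = 5.
  m = 1011 → c = 10101101, weight = 5.
  m = 0111 → c = 01011000, weight = 3.
  m = 1111 → c = 00111110, weight = 5.
Tally weights:
  weight 0: 1 codewords.
  weight 2: 1 codewords.
  weight 3: 3 codewords.
  weight 4: 5 codewords.
  weight 5: 4 codewords.
  weight 6: 1 codewords.
  weight 7: 1 codewords.
Minimum distance d = smallest w > 0 with A_w > 0 = 2.
Sanity: Σ A_w = 16 = 2^4 = 16 ✓.


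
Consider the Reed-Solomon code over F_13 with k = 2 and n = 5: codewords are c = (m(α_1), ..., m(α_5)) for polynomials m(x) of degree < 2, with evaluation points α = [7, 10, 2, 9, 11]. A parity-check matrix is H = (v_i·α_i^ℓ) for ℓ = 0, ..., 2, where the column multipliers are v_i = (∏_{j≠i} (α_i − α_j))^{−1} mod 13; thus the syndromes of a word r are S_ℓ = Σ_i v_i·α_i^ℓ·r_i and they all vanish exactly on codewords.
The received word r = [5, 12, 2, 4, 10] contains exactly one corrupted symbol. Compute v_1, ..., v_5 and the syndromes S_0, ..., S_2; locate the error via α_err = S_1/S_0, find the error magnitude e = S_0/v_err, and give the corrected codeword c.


S = (8, 7, 11), error at position 4, error magnitude e = 3, c = [5, 12, 2, 1, 10].

Step 1: column multipliers v_i = (∏_{j≠i}(α_i − α_j))^{−1} mod 13.
  i = 1 (α = 7): (7−10)(7−2)(7−9)(7−11) = (−3)·5·(−2)·(−4) = −120 ≡ 10, so v_1 = 10^{−1} = 4 (mod 13).
  i = 2 (α = 10): (10−7)(10−2)(10−9)(10−11) = 3·8·1·(−1) = −24 ≡ 2, so v_2 = 2^{−1} = 7 (mod 13).
  i = 3 (α = 2): (2−7)(2−10)(2−9)(2−11) = (−5)·(−8)·(−7)·(−9) = 2520 ≡ 11, so v_3 = 11^{−1} = 6 (mod 13).
  i = 4 (α = 9): (9−7)(9−10)(9−2)(9−11) = 2·(−1)·7·(−2) = 28 ≡ 2, so v_4 = 2^{−1} = 7 (mod 13).
  i = 5 (α = 11): (11−7)(11−10)(11−2)(11−9) = 4·1·9·2 = 72 ≡ 7, so v_5 = 7^{−1} = 2 (mod 13).
  v = [4, 7, 6, 7, 2].
Step 2: syndromes of r = [5, 12, 2, 4, 10] (all sums mod 13).
  S_0 = Σ v_i r_i = 4·5 + 7·12 + 6·2 + 7·4 + 2·10 = 164 ≡ 8.
  S_1 = Σ v_i α_i r_i = 4·7·5 + 7·10·12 + 6·2·2 + 7·9·4 + 2·11·10 = 1476 ≡ 7.
  α_i^2 mod 13 = [10, 9, 4, 3, 4].
  S_2 = Σ v_i α_i^2 r_i = 4·10·5 + 7·9·12 + 6·4·2 + 7·3·4 + 2·4·10 = 1168 ≡ 11.
  S = (8, 7, 11) ≠ 0, so r is not a codeword (an error is present).
Step 3: locate the error. For a single error e at position i, S_ℓ = v_i·e·α_i^ℓ, so α_err = S_1/S_0.
  S_0^{−1} = 8^{−1} = 5 (mod 13), so α_err = 7·5 = 35 ≡ 9 = α_4. Error position i = 4.
  Consistency check: S_2/S_1 = 11·2 = 22 ≡ 9 = α_err ✓ (single-error assumption holds).
Step 4: error magnitude e = S_0/v_4 = S_0·∏_{j≠4}(α_4 − α_j) = 8·2 = 16 ≡ 3 (mod 13).
Step 5: correct position 4: c_4 = r_4 − e = 4 − 3 ≡ 1 (mod 13). Hence c = [5, 12, 2, 1, 10].
  Check: interpolating c through the α_i gives m(x) = 6 + 11·x (degree < 2) with m(α_i) = c_i for every i, so c is indeed a codeword.


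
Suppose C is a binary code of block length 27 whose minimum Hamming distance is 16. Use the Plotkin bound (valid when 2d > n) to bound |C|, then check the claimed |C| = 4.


Plotkin bound M ≤ 6; given |C| = 4 ≤ bound (satisfied).

Check applicability: 2d = 32, n = 27.
2d − n = 5 > 0, so Plotkin applies.
Compute d/(2d−n) = 16/5 ≈ 3.2000.
⌊d/(2d−n)⌋ = 3.
Plotkin bound: M ≤ 2·3 = 6.
Given |C| = 4, check: satisfied.
This |C| is below the Plotkin bound.


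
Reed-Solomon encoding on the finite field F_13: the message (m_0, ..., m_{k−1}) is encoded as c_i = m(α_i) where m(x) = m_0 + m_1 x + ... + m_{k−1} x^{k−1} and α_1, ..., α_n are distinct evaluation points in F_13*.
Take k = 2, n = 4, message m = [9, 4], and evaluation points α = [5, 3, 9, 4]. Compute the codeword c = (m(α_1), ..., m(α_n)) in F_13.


c = [3, 8, 6, 12]

Message polynomial: m(x) = 9 + 4·x (mod 13).
For each evaluation point α_i, compute m(α_i) mod 13:
  α_1 = 5: Horner steps 4 → 3, so m(5) = 3.
  α_2 = 3: Horner steps 4 → 8, so m(3) = 8.
  α_3 = 9: Horner steps 4 → 6, so m(9) = 6.
  α_4 = 4: Horner steps 4 → 12, so m(4) = 12.
Codeword c = [3, 8, 6, 12] ∈ F_13^4.


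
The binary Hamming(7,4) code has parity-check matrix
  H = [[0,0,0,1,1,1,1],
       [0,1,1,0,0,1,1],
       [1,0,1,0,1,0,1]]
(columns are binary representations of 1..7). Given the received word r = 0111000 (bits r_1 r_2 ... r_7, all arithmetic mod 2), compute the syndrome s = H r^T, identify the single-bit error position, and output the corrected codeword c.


s = (1, 0, 1)^T, error position = 5, corrected codeword c = 0111100

Compute s = H r^T mod 2 one row at a time:
  s_1 = 1 + 0 + 0 + 0 = 1 ≡ 1 (mod 2).
  s_2 = 1 + 1 + 0 + 0 = 2 ≡ 0 (mod 2).
  s_3 = 0 + 1 + 0 + 0 = 1 ≡ 1 (mod 2).
s = (1, 0, 1)^T — this equals column 5 of H (binary 101), so error is at position 5.
Correct: flip bit 5 of r = 0111000 to get c = 0111100.


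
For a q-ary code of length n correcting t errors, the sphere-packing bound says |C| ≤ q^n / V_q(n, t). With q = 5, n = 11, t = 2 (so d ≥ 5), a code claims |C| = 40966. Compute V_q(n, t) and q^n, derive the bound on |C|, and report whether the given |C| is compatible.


V_q(n, t) = 925, q^n = 48828125, Hamming bound = 52787, |C| = 40966 ≤ bound (satisfied).

Step 1: Compute V_q(n, t) = Σ_{j=0}^2 C(n, j) (q−1)^j.
  j = 0: C(11,0)·(4)^0 = 1·1 = 1.
  j = 1: C(11,1)·(4)^1 = 11·4 = 44.
  j = 2: C(11,2)·(4)^2 = 55·16 = 880.
  V_q(n, t) = 1 + 44 + 880 = 925.
Step 2: q^n = 5^11 = 48828125.
Step 3: Hamming bound ⌊q^n / V_q(n,t)⌋ = ⌊48828125/925⌋ = 52787.
Step 4: Compare |C| = 40966 to 52787: satisfied.
The claimed |C| lies below the Hamming bound.


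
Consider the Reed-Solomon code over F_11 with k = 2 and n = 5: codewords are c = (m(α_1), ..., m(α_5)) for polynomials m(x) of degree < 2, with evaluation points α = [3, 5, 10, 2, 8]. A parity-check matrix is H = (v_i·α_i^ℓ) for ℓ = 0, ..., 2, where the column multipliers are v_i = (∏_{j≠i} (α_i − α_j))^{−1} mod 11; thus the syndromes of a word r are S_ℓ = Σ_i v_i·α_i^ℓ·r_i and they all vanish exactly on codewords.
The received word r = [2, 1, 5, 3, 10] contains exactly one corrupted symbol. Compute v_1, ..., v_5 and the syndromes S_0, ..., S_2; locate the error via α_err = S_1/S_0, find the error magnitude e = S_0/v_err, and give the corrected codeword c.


S = (1, 3, 9), error at position 1, error magnitude e = 7, c = [6, 1, 5, 3, 10].

Step 1: column multipliers v_i = (∏_{j≠i}(α_i − α_j))^{−1} mod 11.
  i = 1 (α = 3): (3−5)(3−10)(3−2)(3−8) = (−2)·(−7)·1·(−5) = −70 ≡ 7, so v_1 = 7^{−1} = 8 (mod 11).
  i = 2 (α = 5): (5−3)(5−10)(5−2)(5−8) = 2·(−5)·3·(−3) = 90 ≡ 2, so v_2 = 2^{−1} = 6 (mod 11).
  i = 3 (α = 10): (10−3)(10−5)(10−2)(10−8) = 7·5·8·2 = 560 ≡ 10, so v_3 = 10^{−1} = 10 (mod 11).
  i = 4 (α = 2): (2−3)(2−5)(2−10)(2−8) = (−1)·(−3)·(−8)·(−6) = 144 ≡ 1, so v_4 = 1^{−1} = 1 (mod 11).
  i = 5 (α = 8): (8−3)(8−5)(8−10)(8−2) = 5·3·(−2)·6 = −180 ≡ 7, so v_5 = 7^{−1} = 8 (mod 11).
  v = [8, 6, 10, 1, 8].
Step 2: syndromes of r = [2, 1, 5, 3, 10] (all sums mod 11).
  S_0 = Σ v_i r_i = 8·2 + 6·1 + 10·5 + 1·3 + 8·10 = 155 ≡ 1.
  S_1 = Σ v_i α_i r_i = 8·3·2 + 6·5·1 + 10·10·5 + 1·2·3 + 8·8·10 = 1224 ≡ 3.
  α_i^2 mod 11 = [9, 3, 1, 4, 9].
  S_2 = Σ v_i α_i^2 r_i = 8·9·2 + 6·3·1 + 10·1·5 + 1·4·3 + 8·9·10 = 944 ≡ 9.
  S = (1, 3, 9) ≠ 0, so r is not a codeword (an error is present).
Step 3: locate the error. For a single error e at position i, S_ℓ = v_i·e·α_i^ℓ, so α_err = S_1/S_0.
  S_0^{−1} = 1^{−1} = 1 (mod 11), so α_err = 3·1 = 3 ≡ 3 = α_1. Error position i = 1.
  Consistency check: S_2/S_1 = 9·4 = 36 ≡ 3 = α_err ✓ (single-error assumption holds).
Step 4: error magnitude e = S_0/v_1 = S_0·∏_{j≠1}(α_1 − α_j) = 1·7 = 7 ≡ 7 (mod 11).
Step 5: correct position 1: c_1 = r_1 − e = 2 − 7 ≡ 6 (mod 11). Hence c = [6, 1, 5, 3, 10].
  Check: interpolating c through the α_i gives m(x) = 8 + 3·x (degree < 2) with m(α_i) = c_i for every i, so c is indeed a codeword.


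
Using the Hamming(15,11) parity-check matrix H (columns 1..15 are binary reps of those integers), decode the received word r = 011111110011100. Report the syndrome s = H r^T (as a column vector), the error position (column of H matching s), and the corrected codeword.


s = (0, 0, 1, 1)^T, error position = 3, corrected codeword c = 010111110011100

Compute s = H r^T mod 2 one row at a time:
  s_1 = 1 + 0 + 0 + 1 + 1 + 1 + 0 + 0 = 4 ≡ 0 (mod 2).
  s_2 = 1 + 1 + 1 + 1 + 1 + 1 + 0 + 0 = 6 ≡ 0 (mod 2).
  s_3 = 1 + 1 + 1 + 1 + 0 + 1 + 0 + 0 = 5 ≡ 1 (mod 2).
  s_4 = 0 + 1 + 1 + 1 + 0 + 1 + 1 + 0 = 5 ≡ 1 (mod 2).
s = (0, 0, 1, 1)^T — this equals column 3 of H (binary 0011), so error is at position 3.
Correct: flip bit 3 of r = 011111110011100 to get c = 010111110011100.


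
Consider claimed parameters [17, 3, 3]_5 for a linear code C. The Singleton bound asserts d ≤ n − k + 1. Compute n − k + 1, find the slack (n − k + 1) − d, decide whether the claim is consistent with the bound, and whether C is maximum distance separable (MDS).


Singleton RHS = n − k + 1 = 15, slack = 12, bound satisfied, not MDS.

Singleton bound: d ≤ n − k + 1.
Here n = 17, k = 3, so n − k + 1 = 15.
Given d = 3, check d ≤ 15: YES.
Slack = (n − k + 1) − d = 12.
The code is NOT MDS (slack = 12 > 0).
Description: the claimed parameters are [17, 3, 3]_5; such a code would be non-MDS.


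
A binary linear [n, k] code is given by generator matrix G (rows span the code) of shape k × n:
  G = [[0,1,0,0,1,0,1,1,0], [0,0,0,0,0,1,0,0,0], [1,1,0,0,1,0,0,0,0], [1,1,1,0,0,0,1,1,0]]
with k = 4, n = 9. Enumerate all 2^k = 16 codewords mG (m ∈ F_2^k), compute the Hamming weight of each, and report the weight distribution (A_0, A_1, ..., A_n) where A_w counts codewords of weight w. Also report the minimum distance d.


Weight distribution: A_0 = 1, A_1 = 1, A_2 = 1, A_3 = 4, A_4 = 5, A_5 = 3, A_6 = 1. Minimum distance d = 1.

Enumerate all 2^4 = 16 messages m ∈ F_2^4.
For each, compute codeword c = mG in F_2^9, then tally its weight.
  m = 0000 → c = 000000000, weight = 0.
  m = 1000 → c = 010010110, weight = 4.
  m = 0100 → c = 000001000, weight = 1.
  m = 1100 → c = 010011110, weight = 5.
  m = 0010 → c = 110010000, weight = 3.
  m = 1010 → c = 100000110, weight = 3.
  m = 0110 → c = 110011000, weight = 4.
  m = 1110 → c = 100001110, weight = 4.
  m = 0001 → c = 111000110, weight = 5.
  m = 1001 → c = 101010000, weight = 3.
  m = 0101 → c = 111001110, weight = 6.
  m = 1101 → c = 101011000, weight = 4.
  m = 0011 → c = 001010110, weight = 4.
  m = 1011 → c = 011000000, weight = 2.
  m = 0111 → c = 001011110, weight = 5.
  m = 1111 → c = 011001000, weight = 3.
Tally weights:
  weight 0: 1 codewords.
  weight 1: 1 codewords.
  weight 2: 1 codewords.
  weight 3: 4 codewords.
  weight 4: 5 codewords.
  weight 5: 3 codewords.
  weight 6: 1 codewords.
Minimum distance d = smallest w > 0 with A_w > 0 = 1.
Sanity: Σ A_w = 16 = 2^4 = 16 ✓.


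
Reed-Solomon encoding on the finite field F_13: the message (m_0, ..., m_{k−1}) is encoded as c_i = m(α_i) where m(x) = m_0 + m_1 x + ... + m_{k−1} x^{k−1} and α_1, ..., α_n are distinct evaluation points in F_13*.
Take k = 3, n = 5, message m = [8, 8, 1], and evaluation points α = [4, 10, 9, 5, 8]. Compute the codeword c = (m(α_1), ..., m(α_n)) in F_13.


c = [4, 6, 5, 8, 6]

Message polynomial: m(x) = 8 + 8·x + 1·x^2 (mod 13).
For each evaluation point α_i, compute m(α_i) mod 13:
  α_1 = 4: Horner steps 1 → 12 → 4, so m(4) = 4.
  α_2 = 10: Horner steps 1 → 5 → 6, so m(10) = 6.
  α_3 = 9: Horner steps 1 → 4 → 5, so m(9) = 5.
  α_4 = 5: Horner steps 1 → 0 → 8, so m(5) = 8.
  α_5 = 8: Horner steps 1 → 3 → 6, so m(8) = 6.
Codeword c = [4, 6, 5, 8, 6] ∈ F_13^5.


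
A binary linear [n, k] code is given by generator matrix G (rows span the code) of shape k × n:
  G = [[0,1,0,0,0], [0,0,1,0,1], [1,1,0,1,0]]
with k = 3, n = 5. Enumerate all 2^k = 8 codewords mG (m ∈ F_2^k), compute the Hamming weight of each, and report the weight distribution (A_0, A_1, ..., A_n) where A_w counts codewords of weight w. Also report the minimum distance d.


Weight distribution: A_0 = 1, A_1 = 1, A_2 = 2, A_3 = 2, A_4 = 1, A_5 = 1. Minimum distance d = 1.

Enumerate all 2^3 = 8 messages m ∈ F_2^3.
For each, compute codeword c = mG in F_2^5, then tally its weight.
  m = 000 → c = 00000, weight = 0.
  m = 100 → c = 01000, weight = 1.
  m = 010 → c = 00101, weight = 2.
  m = 110 → c = 01101, weight = 3.
  m = 001 → c = 11010, weight = 3.
  m = 101 → c = 10010, weight = 2.
  m = 011 → c = 11111, weight = 5.
  m = 111 → c = 10111, weight = 4.
Tally weights:
  weight 0: 1 codewords.
  weight 1: 1 codewords.
  weight 2: 2 codewords.
  weight 3: 2 codewords.
  weight 4: 1 codewords.
  weight 5: 1 codewords.
Minimum distance d = smallest w > 0 with A_w > 0 = 1.
Sanity: Σ A_w = 8 = 2^3 = 8 ✓.


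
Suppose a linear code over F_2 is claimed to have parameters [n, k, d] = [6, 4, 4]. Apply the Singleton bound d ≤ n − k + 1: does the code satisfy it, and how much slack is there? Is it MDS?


Singleton RHS = n − k + 1 = 3, slack = -1, bound violated (no such code; not MDS).

Singleton bound: d ≤ n − k + 1.
Here n = 6, k = 4, so n − k + 1 = 3.
Given d = 4, check d ≤ 3: NO.
Slack = (n − k + 1) − d = -1.
The slack is negative: d = 4 exceeds n − k + 1 = 3 by 1, so the Singleton bound is violated and no linear [6, 4, 4]_2 code can exist. In particular it is not MDS (MDS requires d = n − k + 1 exactly).
Description: the claimed parameters are [6, 4, 4]_2; such a code would be impossible (violates the Singleton bound).


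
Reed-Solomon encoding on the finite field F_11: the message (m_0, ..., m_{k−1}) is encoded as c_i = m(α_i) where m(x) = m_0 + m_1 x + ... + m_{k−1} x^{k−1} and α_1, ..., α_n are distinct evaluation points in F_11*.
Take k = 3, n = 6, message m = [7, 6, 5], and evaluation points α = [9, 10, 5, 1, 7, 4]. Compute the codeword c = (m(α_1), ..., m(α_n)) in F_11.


c = [4, 6, 8, 7, 8, 1]

Message polynomial: m(x) = 7 + 6·x + 5·x^2 (mod 11).
For each evaluation point α_i, compute m(α_i) mod 11:
  α_1 = 9: Horner steps 5 → 7 → 4, so m(9) = 4.
  α_2 = 10: Horner steps 5 → 1 → 6, so m(10) = 6.
  α_3 = 5: Horner steps 5 → 9 → 8, so m(5) = 8.
  α_4 = 1: Horner steps 5 → 0 → 7, so m(1) = 7.
  α_5 = 7: Horner steps 5 → 8 → 8, so m(7) = 8.
  α_6 = 4: Horner steps 5 → 4 → 1, so m(4) = 1.
Codeword c = [4, 6, 8, 7, 8, 1] ∈ F_11^6.


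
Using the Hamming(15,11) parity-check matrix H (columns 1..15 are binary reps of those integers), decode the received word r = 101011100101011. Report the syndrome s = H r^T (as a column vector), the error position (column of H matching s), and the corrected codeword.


s = (0, 0, 0, 1)^T, error position = 1, corrected codeword c = 001011100101011

Compute s = H r^T mod 2 one row at a time:
  s_1 = 0 + 0 + 1 + 0 + 1 + 0 + 1 + 1 = 4 ≡ 0 (mod 2).
  s_2 = 0 + 1 + 1 + 1 + 1 + 0 + 1 + 1 = 6 ≡ 0 (mod 2).
  s_3 = 0 + 1 + 1 + 1 + 1 + 0 + 1 + 1 = 6 ≡ 0 (mod 2).
  s_4 = 1 + 1 + 1 + 1 + 0 + 0 + 0 + 1 = 5 ≡ 1 (mod 2).
s = (0, 0, 0, 1)^T — this equals column 1 of H (binary 0001), so error is at position 1.
Correct: flip bit 1 of r = 101011100101011 to get c = 001011100101011.


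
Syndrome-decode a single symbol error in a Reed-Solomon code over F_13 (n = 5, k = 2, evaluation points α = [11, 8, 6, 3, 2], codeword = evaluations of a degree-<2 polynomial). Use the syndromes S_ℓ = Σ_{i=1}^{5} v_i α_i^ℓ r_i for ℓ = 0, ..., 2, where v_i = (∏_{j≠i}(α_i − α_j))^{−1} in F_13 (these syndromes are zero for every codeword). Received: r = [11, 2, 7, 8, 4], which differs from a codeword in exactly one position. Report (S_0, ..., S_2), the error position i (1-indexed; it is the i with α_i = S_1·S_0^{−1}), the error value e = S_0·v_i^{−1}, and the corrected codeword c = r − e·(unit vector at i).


S = (10, 6, 1), error at position 1, error magnitude e = 10, c = [1, 2, 7, 8, 4].

Step 1: column multipliers v_i = (∏_{j≠i}(α_i − α_j))^{−1} mod 13.
  i = 1 (α = 11): (11−8)(11−6)(11−3)(11−2) = 3·5·8·9 = 1080 ≡ 1, so v_1 = 1^{−1} = 1 (mod 13).
  i = 2 (α = 8): (8−11)(8−6)(8−3)(8−2) = (−3)·2·5·6 = −180 ≡ 2, so v_2 = 2^{−1} = 7 (mod 13).
  i = 3 (α = 6): (6−11)(6−8)(6−3)(6−2) = (−5)·(−2)·3·4 = 120 ≡ 3, so v_3 = 3^{−1} = 9 (mod 13).
  i = 4 (α = 3): (3−11)(3−8)(3−6)(3−2) = (−8)·(−5)·(−3)·1 = −120 ≡ 10, so v_4 = 10^{−1} = 4 (mod 13).
  i = 5 (α = 2): (2−11)(2−8)(2−6)(2−3) = (−9)·(−6)·(−4)·(−1) = 216 ≡ 8, so v_5 = 8^{−1} = 5 (mod 13).
  v = [1, 7, 9, 4, 5].
Step 2: syndromes of r = [11, 2, 7, 8, 4] (all sums mod 13).
  S_0 = Σ v_i r_i = 1·11 + 7·2 + 9·7 + 4·8 + 5·4 = 140 ≡ 10.
  S_1 = Σ v_i α_i r_i = 1·11·11 + 7·8·2 + 9·6·7 + 4·3·8 + 5·2·4 = 747 ≡ 6.
  α_i^2 mod 13 = [4, 12, 10, 9, 4].
  S_2 = Σ v_i α_i^2 r_i = 1·4·11 + 7·12·2 + 9·10·7 + 4·9·8 + 5·4·4 = 1210 ≡ 1.
  S = (10, 6, 1) ≠ 0, so r is not a codeword (an error is present).
Step 3: locate the error. For a single error e at position i, S_ℓ = v_i·e·α_i^ℓ, so α_err = S_1/S_0.
  S_0^{−1} = 10^{−1} = 4 (mod 13), so α_err = 6·4 = 24 ≡ 11 = α_1. Error position i = 1.
  Consistency check: S_2/S_1 = 1·11 = 11 ≡ 11 = α_err ✓ (single-error assumption holds).
Step 4: error magnitude e = S_0/v_1 = S_0·∏_{j≠1}(α_1 − α_j) = 10·1 = 10 ≡ 10 (mod 13).
Step 5: correct position 1: c_1 = r_1 − e = 11 − 10 ≡ 1 (mod 13). Hence c = [1, 2, 7, 8, 4].
  Check: interpolating c through the α_i gives m(x) = 9 + 4·x (degree < 2) with m(α_i) = c_i for every i, so c is indeed a codeword.


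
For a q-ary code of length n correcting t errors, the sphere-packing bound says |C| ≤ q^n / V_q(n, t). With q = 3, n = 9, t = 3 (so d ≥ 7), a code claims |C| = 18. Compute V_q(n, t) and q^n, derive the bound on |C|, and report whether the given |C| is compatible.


V_q(n, t) = 835, q^n = 19683, Hamming bound = 23, |C| = 18 ≤ bound (satisfied).

Step 1: Compute V_q(n, t) = Σ_{j=0}^3 C(n, j) (q−1)^j.
  j = 0: C(9,0)·(2)^0 = 1·1 = 1.
  j = 1: C(9,1)·(2)^1 = 9·2 = 18.
  j = 2: C(9,2)·(2)^2 = 36·4 = 144.
  j = 3: C(9,3)·(2)^3 = 84·8 = 672.
  V_q(n, t) = 1 + 18 + 144 + 672 = 835.
Step 2: q^n = 3^9 = 19683.
Step 3: Hamming bound ⌊q^n / V_q(n,t)⌋ = ⌊19683/835⌋ = 23.
Step 4: Compare |C| = 18 to 23: satisfied.
The claimed |C| lies below the Hamming bound.


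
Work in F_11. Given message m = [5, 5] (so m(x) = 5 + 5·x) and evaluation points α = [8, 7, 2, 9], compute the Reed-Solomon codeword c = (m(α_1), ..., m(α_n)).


c = [1, 7, 4, 6]

Message polynomial: m(x) = 5 + 5·x (mod 11).
For each evaluation point α_i, compute m(α_i) mod 11:
  α_1 = 8: Horner steps 5 → 1, so m(8) = 1.
  α_2 = 7: Horner steps 5 → 7, so m(7) = 7.
  α_3 = 2: Horner steps 5 → 4, so m(2) = 4.
  α_4 = 9: Horner steps 5 → 6, so m(9) = 6.
Codeword c = [1, 7, 4, 6] ∈ F_11^4.


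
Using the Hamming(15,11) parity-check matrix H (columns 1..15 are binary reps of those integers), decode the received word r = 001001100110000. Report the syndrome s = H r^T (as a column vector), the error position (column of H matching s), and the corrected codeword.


s = (0, 0, 1, 1)^T, error position = 3, corrected codeword c = 000001100110000

Compute s = H r^T mod 2 one row at a time:
  s_1 = 0 + 0 + 1 + 1 + 0 + 0 + 0 + 0 = 2 ≡ 0 (mod 2).
  s_2 = 0 + 0 + 1 + 1 + 0 + 0 + 0 + 0 = 2 ≡ 0 (mod 2).
  s_3 = 0 + 1 + 1 + 1 + 1 + 1 + 0 + 0 = 5 ≡ 1 (mod 2).
  s_4 = 0 + 1 + 0 + 1 + 0 + 1 + 0 + 0 = 3 ≡ 1 (mod 2).
s = (0, 0, 1, 1)^T — this equals column 3 of H (binary 0011), so error is at position 3.
Correct: flip bit 3 of r = 001001100110000 to get c = 000001100110000.


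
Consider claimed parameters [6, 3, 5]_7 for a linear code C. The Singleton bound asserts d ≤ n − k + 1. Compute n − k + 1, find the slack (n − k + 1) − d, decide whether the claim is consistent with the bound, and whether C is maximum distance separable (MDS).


Singleton RHS = n − k + 1 = 4, slack = -1, bound violated (no such code; not MDS).

Singleton bound: d ≤ n − k + 1.
Here n = 6, k = 3, so n − k + 1 = 4.
Given d = 5, check d ≤ 4: NO.
Slack = (n − k + 1) − d = -1.
The slack is negative: d = 5 exceeds n − k + 1 = 4 by 1, so the Singleton bound is violated and no linear [6, 3, 5]_7 code can exist. In particular it is not MDS (MDS requires d = n − k + 1 exactly).
Description: the claimed parameters are [6, 3, 5]_7; such a code would be impossible (violates the Singleton bound).


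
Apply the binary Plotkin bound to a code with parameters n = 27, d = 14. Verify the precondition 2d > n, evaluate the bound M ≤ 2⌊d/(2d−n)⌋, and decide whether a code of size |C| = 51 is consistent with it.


Plotkin bound M ≤ 28; given |C| = 51 > bound (violated).

Check applicability: 2d = 28, n = 27.
2d − n = 1 > 0, so Plotkin applies.
Compute d/(2d−n) = 14/1 ≈ 14.0000.
⌊d/(2d−n)⌋ = 14.
Plotkin bound: M ≤ 2·14 = 28.
Given |C| = 51, check: VIOLATED.
This |C| is above the Plotkin bound, so no binary code with n = 27, d = 14 and 51 codewords exists.


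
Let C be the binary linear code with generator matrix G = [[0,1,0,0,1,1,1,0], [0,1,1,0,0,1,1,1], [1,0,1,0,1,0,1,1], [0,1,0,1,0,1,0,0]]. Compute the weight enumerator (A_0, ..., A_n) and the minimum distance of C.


Weight distribution: A_0 = 1, A_2 = 1, A_3 = 4, A_4 = 4, A_5 = 4, A_6 = 1, A_8 = 1. Minimum distance d = 2.

Enumerate all 2^4 = 16 messages m ∈ F_2^4.
For each, compute codeword c = mG in F_2^8, then tally its weight.
  m = 0000 → c = 00000000, weight = 0.
  m = 1000 → c = 01001110, weight = 4.
  m = 0100 → c = 01100111, weight = 5.
  m = 1100 → c = 00101001, weight = 3.
  m = 0010 → c = 10101011, weight = 5.
  m = 1010 → c = 11100101, weight = 5.
  m = 0110 → c = 11001100, weight = 4.
  m = 1110 → c = 10000010, weight = 2.
  m = 0001 → c = 01010100, weight = 3.
  m = 1001 → c = 00011010, weight = 3.
  m = 0101 → c = 00110011, weight = 4.
  m = 1101 → c = 01111101, weight = 6.
  m = 0011 → c = 11111111, weight = 8.
  m = 1011 → c = 10110001, weight = 4.
  m = 0111 → c = 10011000, weight = 3.
  m = 1111 → c = 11010110, weight = 5.
Tally weights:
  weight 0: 1 codewords.
  weight 2: 1 codewords.
  weight 3: 4 codewords.
  weight 4: 4 codewords.
  weight 5: 4 codewords.
  weight 6: 1 codewords.
  weight 8: 1 codewords.
Minimum distance d = smallest w > 0 with A_w > 0 = 2.
Sanity: Σ A_w = 16 = 2^4 = 16 ✓.


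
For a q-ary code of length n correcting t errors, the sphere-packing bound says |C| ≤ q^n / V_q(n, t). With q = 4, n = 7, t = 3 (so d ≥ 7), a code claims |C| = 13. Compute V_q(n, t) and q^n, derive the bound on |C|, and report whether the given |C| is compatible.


V_q(n, t) = 1156, q^n = 16384, Hamming bound = 14, |C| = 13 ≤ bound (satisfied).

Step 1: Compute V_q(n, t) = Σ_{j=0}^3 C(n, j) (q−1)^j.
  j = 0: C(7,0)·(3)^0 = 1·1 = 1.
  j = 1: C(7,1)·(3)^1 = 7·3 = 21.
  j = 2: C(7,2)·(3)^2 = 21·9 = 189.
  j = 3: C(7,3)·(3)^3 = 35·27 = 945.
  V_q(n, t) = 1 + 21 + 189 + 945 = 1156.
Step 2: q^n = 4^7 = 16384.
Step 3: Hamming bound ⌊q^n / V_q(n,t)⌋ = ⌊16384/1156⌋ = 14.
Step 4: Compare |C| = 13 to 14: satisfied.
The claimed |C| lies below the Hamming bound.


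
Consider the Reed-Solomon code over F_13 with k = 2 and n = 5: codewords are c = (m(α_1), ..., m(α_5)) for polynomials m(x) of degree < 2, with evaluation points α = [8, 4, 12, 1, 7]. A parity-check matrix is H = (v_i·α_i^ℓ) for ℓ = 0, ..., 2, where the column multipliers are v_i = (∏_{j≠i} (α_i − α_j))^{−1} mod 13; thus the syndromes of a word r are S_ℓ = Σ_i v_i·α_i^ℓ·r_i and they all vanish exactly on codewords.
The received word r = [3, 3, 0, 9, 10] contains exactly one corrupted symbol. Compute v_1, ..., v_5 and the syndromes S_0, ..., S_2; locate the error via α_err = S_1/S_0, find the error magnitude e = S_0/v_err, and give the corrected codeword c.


S = (12, 5, 1), error at position 1, error magnitude e = 8, c = [8, 3, 0, 9, 10].

Step 1: column multipliers v_i = (∏_{j≠i}(α_i − α_j))^{−1} mod 13.
  i = 1 (α = 8): (8−4)(8−12)(8−1)(8−7) = 4·(−4)·7·1 = −112 ≡ 5, so v_1 = 5^{−1} = 8 (mod 13).
  i = 2 (α = 4): (4−8)(4−12)(4−1)(4−7) = (−4)·(−8)·3·(−3) = −288 ≡ 11, so v_2 = 11^{−1} = 6 (mod 13).
  i = 3 (α = 12): (12−8)(12−4)(12−1)(12−7) = 4·8·11·5 = 1760 ≡ 5, so v_3 = 5^{−1} = 8 (mod 13).
  i = 4 (α = 1): (1−8)(1−4)(1−12)(1−7) = (−7)·(−3)·(−11)·(−6) = 1386 ≡ 8, so v_4 = 8^{−1} = 5 (mod 13).
  i = 5 (α = 7): (7−8)(7−4)(7−12)(7−1) = (−1)·3·(−5)·6 = 90 ≡ 12, so v_5 = 12^{−1} = 12 (mod 13).
  v = [8, 6, 8, 5, 12].
Step 2: syndromes of r = [3, 3, 0, 9, 10] (all sums mod 13).
  S_0 = Σ v_i r_i = 8·3 + 6·3 + 8·0 + 5·9 + 12·10 = 207 ≡ 12.
  S_1 = Σ v_i α_i r_i = 8·8·3 + 6·4·3 + 8·12·0 + 5·1·9 + 12·7·10 = 1149 ≡ 5.
  α_i^2 mod 13 = [12, 3, 1, 1, 10].
  S_2 = Σ v_i α_i^2 r_i = 8·12·3 + 6·3·3 + 8·1·0 + 5·1·9 + 12·10·10 = 1587 ≡ 1.
  S = (12, 5, 1) ≠ 0, so r is not a codeword (an error is present).
Step 3: locate the error. For a single error e at position i, S_ℓ = v_i·e·α_i^ℓ, so α_err = S_1/S_0.
  S_0^{−1} = 12^{−1} = 12 (mod 13), so α_err = 5·12 = 60 ≡ 8 = α_1. Error position i = 1.
  Consistency check: S_2/S_1 = 1·8 = 8 ≡ 8 = α_err ✓ (single-error assumption holds).
Step 4: error magnitude e = S_0/v_1 = S_0·∏_{j≠1}(α_1 − α_j) = 12·5 = 60 ≡ 8 (mod 13).
Step 5: correct position 1: c_1 = r_1 − e = 3 − 8 ≡ 8 (mod 13). Hence c = [8, 3, 0, 9, 10].
  Check: interpolating c through the α_i gives m(x) = 11 + 11·x (degree < 2) with m(α_i) = c_i for every i, so c is indeed a codeword.


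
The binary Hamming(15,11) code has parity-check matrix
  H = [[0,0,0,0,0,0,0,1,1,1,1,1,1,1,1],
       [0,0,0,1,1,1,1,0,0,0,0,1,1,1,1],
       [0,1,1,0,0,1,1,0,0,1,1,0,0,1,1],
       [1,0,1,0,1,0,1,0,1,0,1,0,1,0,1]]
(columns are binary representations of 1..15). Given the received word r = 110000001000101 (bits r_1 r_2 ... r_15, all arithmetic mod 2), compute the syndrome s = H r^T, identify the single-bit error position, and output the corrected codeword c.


s = (1, 0, 0, 0)^T, error position = 8, corrected codeword c = 110000011000101

Compute s = H r^T mod 2 one row at a time:
  s_1 = 0 + 1 + 0 + 0 + 0 + 1 + 0 + 1 = 3 ≡ 1 (mod 2).
  s_2 = 0 + 0 + 0 + 0 + 0 + 1 + 0 + 1 = 2 ≡ 0 (mod 2).
  s_3 = 1 + 0 + 0 + 0 + 0 + 0 + 0 + 1 = 2 ≡ 0 (mod 2).
  s_4 = 1 + 0 + 0 + 0 + 1 + 0 + 1 + 1 = 4 ≡ 0 (mod 2).
s = (1, 0, 0, 0)^T — this equals column 8 of H (binary 1000), so error is at position 8.
Correct: flip bit 8 of r = 110000001000101 to get c = 110000011000101.


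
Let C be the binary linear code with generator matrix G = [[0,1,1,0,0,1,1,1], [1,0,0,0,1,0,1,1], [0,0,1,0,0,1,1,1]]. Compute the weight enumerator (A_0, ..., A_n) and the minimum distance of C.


Weight distribution: A_0 = 1, A_1 = 1, A_4 = 3, A_5 = 3. Minimum distance d = 1.

Enumerate all 2^3 = 8 messages m ∈ F_2^3.
For each, compute codeword c = mG in F_2^8, then tally its weight.
  m = 000 → c = 00000000, weight = 0.
  m = 100 → c = 01100111, weight = 5.
  m = 010 → c = 10001011, weight = 4.
  m = 110 → c = 11101100, weight = 5.
  m = 001 → c = 00100111, weight = 4.
  m = 101 → c = 01000000, weight = 1.
  m = 011 → c = 10101100, weight = 4.
  m = 111 → c = 11001011, weight = 5.
Tally weights:
  weight 0: 1 codewords.
  weight 1: 1 codewords.
  weight 4: 3 codewords.
  weight 5: 3 codewords.
Minimum distance d = smallest w > 0 with A_w > 0 = 1.
Sanity: Σ A_w = 8 = 2^3 = 8 ✓.


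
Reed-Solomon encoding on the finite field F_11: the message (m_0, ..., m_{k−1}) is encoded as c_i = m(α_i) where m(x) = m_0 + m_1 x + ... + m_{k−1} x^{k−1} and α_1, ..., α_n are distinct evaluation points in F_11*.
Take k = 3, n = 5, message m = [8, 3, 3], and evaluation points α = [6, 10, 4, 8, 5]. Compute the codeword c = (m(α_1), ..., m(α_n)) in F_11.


c = [2, 8, 2, 4, 10]

Message polynomial: m(x) = 8 + 3·x + 3·x^2 (mod 11).
For each evaluation point α_i, compute m(α_i) mod 11:
  α_1 = 6: Horner steps 3 → 10 → 2, so m(6) = 2.
  α_2 = 10: Horner steps 3 → 0 → 8, so m(10) = 8.
  α_3 = 4: Horner steps 3 → 4 → 2, so m(4) = 2.
  α_4 = 8: Horner steps 3 → 5 → 4, so m(8) = 4.
  α_5 = 5: Horner steps 3 → 7 → 10, so m(5) = 10.
Codeword c = [2, 8, 2, 4, 10] ∈ F_11^5.


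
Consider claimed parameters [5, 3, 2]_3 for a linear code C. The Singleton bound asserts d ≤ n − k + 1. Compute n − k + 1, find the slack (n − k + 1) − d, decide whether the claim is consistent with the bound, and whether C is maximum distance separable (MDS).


Singleton RHS = n − k + 1 = 3, slack = 1, bound satisfied, not MDS.

Singleton bound: d ≤ n − k + 1.
Here n = 5, k = 3, so n − k + 1 = 3.
Given d = 2, check d ≤ 3: YES.
Slack = (n − k + 1) − d = 1.
The code is NOT MDS (slack = 1 > 0).
Description: the claimed parameters are [5, 3, 2]_3; such a code would be non-MDS.


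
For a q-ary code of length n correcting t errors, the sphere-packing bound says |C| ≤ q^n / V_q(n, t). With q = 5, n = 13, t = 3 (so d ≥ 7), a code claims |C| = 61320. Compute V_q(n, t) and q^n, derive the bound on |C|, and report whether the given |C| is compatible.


V_q(n, t) = 19605, q^n = 1220703125, Hamming bound = 62264, |C| = 61320 ≤ bound (satisfied).

Step 1: Compute V_q(n, t) = Σ_{j=0}^3 C(n, j) (q−1)^j.
  j = 0: C(13,0)·(4)^0 = 1·1 = 1.
  j = 1: C(13,1)·(4)^1 = 13·4 = 52.
  j = 2: C(13,2)·(4)^2 = 78·16 = 1248.
  j = 3: C(13,3)·(4)^3 = 286·64 = 18304.
  V_q(n, t) = 1 + 52 + 1248 + 18304 = 19605.
Step 2: q^n = 5^13 = 1220703125.
Step 3: Hamming bound ⌊q^n / V_q(n,t)⌋ = ⌊1220703125/19605⌋ = 62264.
Step 4: Compare |C| = 61320 to 62264: satisfied.
The claimed |C| lies below the Hamming bound.


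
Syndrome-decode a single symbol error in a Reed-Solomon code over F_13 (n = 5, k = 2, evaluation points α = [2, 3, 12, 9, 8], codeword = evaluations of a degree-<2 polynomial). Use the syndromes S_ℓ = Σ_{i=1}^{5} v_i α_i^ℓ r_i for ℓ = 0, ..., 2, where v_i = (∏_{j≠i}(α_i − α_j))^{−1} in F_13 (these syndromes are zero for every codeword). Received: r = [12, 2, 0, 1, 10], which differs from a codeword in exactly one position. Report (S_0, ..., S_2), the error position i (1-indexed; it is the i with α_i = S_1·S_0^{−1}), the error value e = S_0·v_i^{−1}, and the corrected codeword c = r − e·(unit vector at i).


S = (4, 12, 10), error at position 2, error magnitude e = 12, c = [12, 3, 0, 1, 10].

Step 1: column multipliers v_i = (∏_{j≠i}(α_i − α_j))^{−1} mod 13.
  i = 1 (α = 2): (2−3)(2−12)(2−9)(2−8) = (−1)·(−10)·(−7)·(−6) = 420 ≡ 4, so v_1 = 4^{−1} = 10 (mod 13).
  i = 2 (α = 3): (3−2)(3−12)(3−9)(3−8) = 1·(−9)·(−6)·(−5) = −270 ≡ 3, so v_2 = 3^{−1} = 9 (mod 13).
  i = 3 (α = 12): (12−2)(12−3)(12−9)(12−8) = 10·9·3·4 = 1080 ≡ 1, so v_3 = 1^{−1} = 1 (mod 13).
  i = 4 (α = 9): (9−2)(9−3)(9−12)(9−8) = 7·6·(−3)·1 = −126 ≡ 4, so v_4 = 4^{−1} = 10 (mod 13).
  i = 5 (α = 8): (8−2)(8−3)(8−12)(8−9) = 6·5·(−4)·(−1) = 120 ≡ 3, so v_5 = 3^{−1} = 9 (mod 13).
  v = [10, 9, 1, 10, 9].
Step 2: syndromes of r = [12, 2, 0, 1, 10] (all sums mod 13).
  S_0 = Σ v_i r_i = 10·12 + 9·2 + 1·0 + 10·1 + 9·10 = 238 ≡ 4.
  S_1 = Σ v_i α_i r_i = 10·2·12 + 9·3·2 + 1·12·0 + 10·9·1 + 9·8·10 = 1104 ≡ 12.
  α_i^2 mod 13 = [4, 9, 1, 3, 12].
  S_2 = Σ v_i α_i^2 r_i = 10·4·12 + 9·9·2 + 1·1·0 + 10·3·1 + 9·12·10 = 1752 ≡ 10.
  S = (4, 12, 10) ≠ 0, so r is not a codeword (an error is present).
Step 3: locate the error. For a single error e at position i, S_ℓ = v_i·e·α_i^ℓ, so α_err = S_1/S_0.
  S_0^{−1} = 4^{−1} = 10 (mod 13), so α_err = 12·10 = 120 ≡ 3 = α_2. Error position i = 2.
  Consistency check: S_2/S_1 = 10·12 = 120 ≡ 3 = α_err ✓ (single-error assumption holds).
Step 4: error magnitude e = S_0/v_2 = S_0·∏_{j≠2}(α_2 − α_j) = 4·3 = 12 ≡ 12 (mod 13).
Step 5: correct position 2: c_2 = r_2 − e = 2 − 12 ≡ 3 (mod 13). Hence c = [12, 3, 0, 1, 10].
  Check: interpolating c through the α_i gives m(x) = 4 + 4·x (degree < 2) with m(α_i) = c_i for every i, so c is indeed a codeword.


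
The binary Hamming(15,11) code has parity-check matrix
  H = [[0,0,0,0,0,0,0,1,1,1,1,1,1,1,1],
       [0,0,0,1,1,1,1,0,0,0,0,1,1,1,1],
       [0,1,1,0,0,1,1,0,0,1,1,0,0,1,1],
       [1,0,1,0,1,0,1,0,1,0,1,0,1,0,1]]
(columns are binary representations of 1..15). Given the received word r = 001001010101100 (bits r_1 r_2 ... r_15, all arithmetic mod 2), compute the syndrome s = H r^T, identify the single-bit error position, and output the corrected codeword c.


s = (0, 1, 1, 0)^T, error position = 6, corrected codeword c = 001000010101100

Compute s = H r^T mod 2 one row at a time:
  s_1 = 1 + 0 + 1 + 0 + 1 + 1 + 0 + 0 = 4 ≡ 0 (mod 2).
  s_2 = 0 + 0 + 1 + 0 + 1 + 1 + 0 + 0 = 3 ≡ 1 (mod 2).
  s_3 = 0 + 1 + 1 + 0 + 1 + 0 + 0 + 0 = 3 ≡ 1 (mod 2).
  s_4 = 0 + 1 + 0 + 0 + 0 + 0 + 1 + 0 = 2 ≡ 0 (mod 2).
s = (0, 1, 1, 0)^T — this equals column 6 of H (binary 0110), so error is at position 6.
Correct: flip bit 6 of r = 001001010101100 to get c = 001000010101100.


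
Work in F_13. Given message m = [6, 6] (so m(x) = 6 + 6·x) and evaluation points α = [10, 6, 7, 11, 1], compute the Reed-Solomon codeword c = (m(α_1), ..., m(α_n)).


c = [1, 3, 9, 7, 12]

Message polynomial: m(x) = 6 + 6·x (mod 13).
For each evaluation point α_i, compute m(α_i) mod 13:
  α_1 = 10: Horner steps 6 → 1, so m(10) = 1.
  α_2 = 6: Horner steps 6 → 3, so m(6) = 3.
  α_3 = 7: Horner steps 6 → 9, so m(7) = 9.
  α_4 = 11: Horner steps 6 → 7, so m(11) = 7.
  α_5 = 1: Horner steps 6 → 12, so m(1) = 12.
Codeword c = [1, 3, 9, 7, 12] ∈ F_13^5.


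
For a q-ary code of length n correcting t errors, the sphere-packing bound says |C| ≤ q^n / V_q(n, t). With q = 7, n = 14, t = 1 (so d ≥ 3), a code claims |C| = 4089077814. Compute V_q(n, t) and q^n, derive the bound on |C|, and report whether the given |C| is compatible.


V_q(n, t) = 85, q^n = 678223072849, Hamming bound = 7979094974, |C| = 4089077814 ≤ bound (satisfied).

Step 1: Compute V_q(n, t) = Σ_{j=0}^1 C(n, j) (q−1)^j.
  j = 0: C(14,0)·(6)^0 = 1·1 = 1.
  j = 1: C(14,1)·(6)^1 = 14·6 = 84.
  V_q(n, t) = 1 + 84 = 85.
Step 2: q^n = 7^14 = 678223072849.
Step 3: Hamming bound ⌊q^n / V_q(n,t)⌋ = ⌊678223072849/85⌋ = 7979094974.
Step 4: Compare |C| = 4089077814 to 7979094974: satisfied.
The claimed |C| lies below the Hamming bound.
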